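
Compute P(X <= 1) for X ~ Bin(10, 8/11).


P(X<=1) = P(X=0) + P(X=1)
= 59049/25937424601 + 1574640/25937424601
= 1633689/25937424601

1633689/25937424601


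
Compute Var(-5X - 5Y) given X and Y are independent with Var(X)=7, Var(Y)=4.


Independence => Cov(X,Y)=0
Var(-5X - 5Y) = (-5)^2*Var(X) + (-5)^2*Var(Y)
= 25*7 + 25*4 = 275

275


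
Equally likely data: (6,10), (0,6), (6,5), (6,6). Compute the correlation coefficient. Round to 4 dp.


Cov(X,Y) = 1.1250, Var(X) = 6.7500, Var(Y) = 3.6875
rho = Cov/(sqrt(VarX)*sqrt(VarY)) = 0.2255

0.2255


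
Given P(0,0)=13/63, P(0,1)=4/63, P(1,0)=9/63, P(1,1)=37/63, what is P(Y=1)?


P(Y=1) = P(0,1)+P(1,1) = 4/63 + 37/63 = 41/63

41/63


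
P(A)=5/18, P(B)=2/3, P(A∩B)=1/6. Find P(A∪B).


P(A∪B) = P(A) + P(B) - P(A∩B)
= 5/18 + 2/3 - 1/6 = 7/9

7/9


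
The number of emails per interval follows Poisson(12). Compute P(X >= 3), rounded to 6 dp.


P(X>=3) = 1 - P(X<=2) = 1 - (e^(-12)*12^0/0! + e^(-12)*12^1/1! + e^(-12)*12^2/2!)
≈ 1 - (0.0000061442 + 0.0000737305 + 0.0004423833)
= 1 - 0.0005222580 = 0.9994777420
≈ 0.999478

0.999478


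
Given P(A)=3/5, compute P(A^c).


P(A') = 1 - P(A) = 1 - 3/5 = 2/5

2/5


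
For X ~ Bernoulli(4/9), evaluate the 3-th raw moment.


For Bernoulli: X in {0,1}
E[X^3] = 0^3*(1-4/9) + 1^3*4/9 = 4/9

4/9


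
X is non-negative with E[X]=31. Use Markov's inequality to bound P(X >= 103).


Markov: P(X >= a) <= E[X]/a
P(X >= 103) <= 31/103

31/103


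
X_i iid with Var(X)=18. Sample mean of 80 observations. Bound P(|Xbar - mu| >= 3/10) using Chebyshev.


Var(Xbar) = Var(X)/n = 18/80
Chebyshev: P(|Xbar-mu| >= 3/10) <= Var(Xbar)/(3/10)^2 = (9/40)/(9/100) = 5/2
Bound exceeds 1, so trivial bound: 1

1


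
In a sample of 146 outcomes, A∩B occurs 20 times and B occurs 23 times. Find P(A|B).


P(A|B) = P(A∩B)/P(B) = (20/146)/(23/146) = 20/23

20/23


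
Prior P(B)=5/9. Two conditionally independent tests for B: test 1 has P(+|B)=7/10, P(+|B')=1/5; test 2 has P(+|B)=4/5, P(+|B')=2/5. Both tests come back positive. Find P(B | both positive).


After test 1: P(+) = 7/10*5/9 + 1/5*4/9 = 43/90
P(B|+) = (7/18)/(43/90) = 35/43
After test 2 (use post1 as new prior): P(+) = 4/5*35/43 + 2/5*8/43 = 156/215
P(B|+,+) = (28/43)/(156/215) = 35/39

35/39


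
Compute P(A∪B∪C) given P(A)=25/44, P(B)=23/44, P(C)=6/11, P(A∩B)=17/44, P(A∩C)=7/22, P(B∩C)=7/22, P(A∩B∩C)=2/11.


P(A∪B∪C) = P(A)+P(B)+P(C) - P(AB)-P(AC)-P(BC) + P(ABC)
= 25/44+23/44+6/11 - 17/44-7/22-7/22 + 2/11
= 35/44

35/44


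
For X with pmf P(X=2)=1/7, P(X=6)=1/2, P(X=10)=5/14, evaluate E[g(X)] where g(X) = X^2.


E[X^2] = sum(g(x)*P(x))
= 4*1/7 + 36*1/2 + 100*5/14
= 380/7

380/7


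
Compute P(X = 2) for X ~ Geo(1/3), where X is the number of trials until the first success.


P(X=2) = (1-p)^1 * p = (2/3)^1 * 1/3
= 2/3 * 1/3 = 2/9

2/9


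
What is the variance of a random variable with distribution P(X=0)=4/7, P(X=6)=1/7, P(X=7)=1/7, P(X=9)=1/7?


E[X] = 22/7, E[X^2] = 166/7
Var(X) = E[X^2] - (E[X])^2 = 166/7 - (22/7)^2 = 678/49

678/49


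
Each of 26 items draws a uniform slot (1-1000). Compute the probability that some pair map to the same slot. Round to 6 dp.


P(all different) = prod((1000-i)/1000 for i=0..25) = 0.720508
P(at least one match) = 1 - 0.720508 = 0.279492

0.279492


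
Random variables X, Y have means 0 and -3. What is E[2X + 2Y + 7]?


E[2X + 2Y + 7] = 2*E[X] + 2*E[Y] + 7
= (2)*(0) + (2)*(-3) + (7)
= 0 - 6 + 7 = 1

1


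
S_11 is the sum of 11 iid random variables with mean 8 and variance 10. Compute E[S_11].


E[S_n] = n*E[X_1] = 11*8 = 88

88


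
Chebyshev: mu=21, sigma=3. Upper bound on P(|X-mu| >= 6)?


k = 6/3 = 2
Chebyshev: P(|X-mu| >= k*sigma) <= 1/k^2 = 1/2^2 = 1/4

1/4


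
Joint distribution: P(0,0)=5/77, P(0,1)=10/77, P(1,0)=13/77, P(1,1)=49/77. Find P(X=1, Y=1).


Read from table: P(X=1, Y=1) = 49/77 = 7/11

7/11


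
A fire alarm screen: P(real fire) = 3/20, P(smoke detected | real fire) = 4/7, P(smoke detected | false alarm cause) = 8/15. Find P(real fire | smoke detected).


P(A) = P(A|B)P(B) + P(A|B')P(B') = 4/7*3/20 + 8/15*17/20 = 283/525
P(B|A) = P(A|B)P(B)/P(A) = (3/35)/(283/525) = 45/283

45/283


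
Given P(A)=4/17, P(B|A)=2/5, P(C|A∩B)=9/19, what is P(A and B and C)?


P(A∩B∩C) = P(A) * P(B|A) * P(C|A∩B)
= 4/17 * 2/5 * 9/19
= 8/85 * 9/19 = 72/1615

72/1615


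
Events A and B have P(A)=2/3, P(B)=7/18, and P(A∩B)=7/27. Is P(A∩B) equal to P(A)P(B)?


P(A)*P(B) = 2/3*7/18 = 7/27
P(A∩B) = 7/27, which equals P(A)P(B), so independent

Yes, A and B are independent


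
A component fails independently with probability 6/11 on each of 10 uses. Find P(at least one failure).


P(at least one) = 1 - P(none)
P(none) = (1 - 6/11)^10 = (5/11)^10 = 9765625/25937424601
P(at least one) = 1 - 9765625/25937424601 = 25927658976/25937424601

25927658976/25937424601


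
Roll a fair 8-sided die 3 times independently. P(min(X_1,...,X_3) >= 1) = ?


P(min >= 1) = P(all X_i >= 1) = (P(X_1 >= 1))^3
= (8/8)^3 = 1^3 = 1

1


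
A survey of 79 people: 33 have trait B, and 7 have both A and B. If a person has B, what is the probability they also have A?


P(A|B) = P(A∩B)/P(B) = (7/79)/(33/79) = 7/33

7/33


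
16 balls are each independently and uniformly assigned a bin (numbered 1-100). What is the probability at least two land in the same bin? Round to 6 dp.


P(all different) = prod((100-i)/100 for i=0..15) = 0.281592
P(at least one match) = 1 - 0.281592 = 0.718408

0.718408


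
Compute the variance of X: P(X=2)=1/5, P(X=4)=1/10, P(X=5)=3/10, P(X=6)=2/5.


E[X] = 47/10, E[X^2] = 243/10
Var(X) = E[X^2] - (E[X])^2 = 243/10 - (47/10)^2 = 221/100

221/100


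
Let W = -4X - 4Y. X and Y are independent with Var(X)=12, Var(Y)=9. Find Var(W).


Independence => Cov(X,Y)=0
Var(-4X - 4Y) = (-4)^2*Var(X) + (-4)^2*Var(Y)
= 16*12 + 16*9 = 336

336


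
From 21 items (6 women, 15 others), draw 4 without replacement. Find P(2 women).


P(X=2) = C(6,2)*C(15,2) / C(21,4)
= 15*105 / 5985
= 1575/5985 = 5/19

5/19


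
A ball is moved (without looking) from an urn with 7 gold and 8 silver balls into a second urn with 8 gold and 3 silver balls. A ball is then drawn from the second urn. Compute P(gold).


P(transfer gold) = 7/15; P(transfer silver) = 8/15
If gold transferred: Urn II has 9 gold of 12, so P(gold|gold moved) = 3/4
If silver transferred: Urn II has 8 gold of 12, so P(gold|silver moved) = 2/3
By total probability: P(gold) = 7/15*3/4 + 8/15*2/3 = 127/180

127/180


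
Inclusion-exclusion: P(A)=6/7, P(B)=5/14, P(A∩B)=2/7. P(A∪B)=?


P(A∪B) = P(A) + P(B) - P(A∩B)
= 6/7 + 5/14 - 2/7 = 13/14

13/14


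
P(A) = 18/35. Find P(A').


P(A') = 1 - P(A) = 1 - 18/35 = 17/35

17/35


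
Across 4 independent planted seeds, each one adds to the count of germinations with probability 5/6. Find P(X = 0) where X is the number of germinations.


P(X=0) = C(4,0) * p^0 * (1-p)^4
= 1 * 1 * 1/1296
= 1/1296

1/1296


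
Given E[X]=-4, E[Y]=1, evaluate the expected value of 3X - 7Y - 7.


E[3X - 7Y - 7] = 3*E[X] - 7*E[Y] - 7
= (3)*(-4) + (-7)*(1) + (-7)
= -12 - 7 - 7 = -26

-26


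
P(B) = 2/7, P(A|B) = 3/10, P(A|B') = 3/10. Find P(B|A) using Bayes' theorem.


P(A) = P(A|B)P(B) + P(A|B')P(B') = 3/10*2/7 + 3/10*5/7 = 3/10
P(B|A) = P(A|B)P(B)/P(A) = (3/35)/(3/10) = 2/7

2/7


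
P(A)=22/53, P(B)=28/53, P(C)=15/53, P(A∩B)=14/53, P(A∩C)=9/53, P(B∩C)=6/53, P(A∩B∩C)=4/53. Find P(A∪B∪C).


P(A∪B∪C) = P(A)+P(B)+P(C) - P(AB)-P(AC)-P(BC) + P(ABC)
= 22/53+28/53+15/53 - 14/53-9/53-6/53 + 4/53
= 40/53

40/53


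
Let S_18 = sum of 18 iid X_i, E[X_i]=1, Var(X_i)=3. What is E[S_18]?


E[S_n] = n*E[X_1] = 18*1 = 18

18


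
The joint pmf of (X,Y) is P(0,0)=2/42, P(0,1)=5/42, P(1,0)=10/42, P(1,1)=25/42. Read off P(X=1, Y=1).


Read from table: P(X=1, Y=1) = 25/42

25/42


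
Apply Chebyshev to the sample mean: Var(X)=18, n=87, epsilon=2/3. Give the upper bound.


Var(Xbar) = Var(X)/n = 18/87
Chebyshev: P(|Xbar-mu| >= 2/3) <= Var(Xbar)/(2/3)^2 = (6/29)/(4/9) = 27/58

27/58


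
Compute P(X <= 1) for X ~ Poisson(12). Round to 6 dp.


P(X<=1) = e^(-12)*12^0/0! + e^(-12)*12^1/1!
≈ 0.0000061442 + 0.0000737305
= 0.0000798747
≈ 0.000080

0.000080


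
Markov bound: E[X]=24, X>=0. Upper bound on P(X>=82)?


Markov: P(X >= a) <= E[X]/a
P(X >= 82) <= 24/82 = 12/41

12/41


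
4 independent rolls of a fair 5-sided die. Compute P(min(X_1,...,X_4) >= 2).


P(min >= 2) = P(all X_i >= 2) = (P(X_1 >= 2))^4
= (4/5)^4 = 256/625

256/625


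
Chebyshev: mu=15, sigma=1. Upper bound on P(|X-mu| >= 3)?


k = 3/1 = 3
Chebyshev: P(|X-mu| >= k*sigma) <= 1/k^2 = 1/3^2 = 1/9

1/9


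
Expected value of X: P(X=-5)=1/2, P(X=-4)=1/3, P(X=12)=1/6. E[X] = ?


E[X] = sum(x * P(x))
= -5*1/2 - 4*1/3 + 12*1/6
= -11/6

-11/6


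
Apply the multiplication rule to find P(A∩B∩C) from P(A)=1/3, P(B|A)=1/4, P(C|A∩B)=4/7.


P(A∩B∩C) = P(A) * P(B|A) * P(C|A∩B)
= 1/3 * 1/4 * 4/7
= 1/12 * 4/7 = 1/21

1/21


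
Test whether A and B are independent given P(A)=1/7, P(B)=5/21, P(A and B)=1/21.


P(A)*P(B) = 1/7*5/21 = 5/147
P(A∩B) = 1/21 != 5/147, so not independent

No, A and B are not independent


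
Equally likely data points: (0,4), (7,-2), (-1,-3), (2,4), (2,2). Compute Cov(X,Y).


E[X]=2, E[Y]=1, E[XY]=1/5
Cov(X,Y) = E[XY] - E[X]E[Y] = 1/5 - 2*1 = -9/5

-9/5


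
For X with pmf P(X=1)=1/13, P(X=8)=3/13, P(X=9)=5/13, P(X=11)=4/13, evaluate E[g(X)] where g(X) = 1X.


E[1X] = sum(g(x)*P(x))
= 1*1/13 + 8*3/13 + 9*5/13 + 11*4/13
= 114/13

114/13


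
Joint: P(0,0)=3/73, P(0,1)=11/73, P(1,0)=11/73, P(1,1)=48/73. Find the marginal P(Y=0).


P(Y=0) = P(0,0)+P(1,0) = 3/73 + 11/73 = 14/73

14/73


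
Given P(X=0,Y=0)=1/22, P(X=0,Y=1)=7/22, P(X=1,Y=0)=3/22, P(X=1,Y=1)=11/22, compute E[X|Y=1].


P(Y=1) = 18/22
E[X|Y=1] = (0*7 + 1*11)/18 = 11/18

11/18


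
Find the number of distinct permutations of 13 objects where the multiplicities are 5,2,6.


13! = 6227020800
Denominator: 5!=120 * 2!=2 * 6!=720
Coefficient = 6227020800 / 172800 = 36036

36036


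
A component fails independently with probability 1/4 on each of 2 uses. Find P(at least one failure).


P(at least one) = 1 - P(none)
P(none) = (1 - 1/4)^2 = (3/4)^2 = 9/16
P(at least one) = 1 - 9/16 = 7/16

7/16


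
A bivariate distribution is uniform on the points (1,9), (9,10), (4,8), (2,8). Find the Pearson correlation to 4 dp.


Cov(X,Y) = 1.7500, Var(X) = 9.5000, Var(Y) = 0.6875
rho = Cov/(sqrt(VarX)*sqrt(VarY)) = 0.6848

0.6848


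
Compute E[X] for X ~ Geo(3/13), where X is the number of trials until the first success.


For geometric (trials until first success), E[X] = 1/p = 1/(3/13) = 13/3

13/3


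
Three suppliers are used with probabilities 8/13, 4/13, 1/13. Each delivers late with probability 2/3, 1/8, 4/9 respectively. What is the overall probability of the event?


P(A) = P(A|B1)P(B1) + P(A|B2)P(B2) + P(A|B3)P(B3)
= 2/3*8/13 + 1/8*4/13 + 4/9*1/13
= 16/39 + 1/26 + 4/117 = 113/234

113/234


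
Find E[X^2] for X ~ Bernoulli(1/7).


For Bernoulli: X in {0,1}
E[X^2] = 0^2*(1-1/7) + 1^2*1/7 = 1/7

1/7


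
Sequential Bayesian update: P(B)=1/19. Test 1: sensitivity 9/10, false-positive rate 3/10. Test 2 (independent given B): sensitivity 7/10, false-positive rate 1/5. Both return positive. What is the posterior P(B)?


After test 1: P(+) = 9/10*1/19 + 3/10*18/19 = 63/190
P(B|+) = (9/190)/(63/190) = 1/7
After test 2 (use post1 as new prior): P(+) = 7/10*1/7 + 1/5*6/7 = 19/70
P(B|+,+) = (1/10)/(19/70) = 7/19

7/19


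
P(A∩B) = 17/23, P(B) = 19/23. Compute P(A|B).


P(A|B) = P(A∩B)/P(B) = (17/23)/(19/23) = 17/19

17/19


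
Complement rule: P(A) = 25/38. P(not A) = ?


P(A') = 1 - P(A) = 1 - 25/38 = 13/38

13/38


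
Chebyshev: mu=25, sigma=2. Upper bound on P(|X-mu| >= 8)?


k = 8/2 = 4
Chebyshev: P(|X-mu| >= k*sigma) <= 1/k^2 = 1/4^2 = 1/16

1/16


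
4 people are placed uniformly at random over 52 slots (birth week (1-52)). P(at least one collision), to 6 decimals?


P(all different) = prod((52-i)/52 for i=0..3) = 0.888641
P(at least one match) = 1 - 0.888641 = 0.111359

0.111359


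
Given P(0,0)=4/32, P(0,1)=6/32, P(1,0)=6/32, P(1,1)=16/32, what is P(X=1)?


P(X=1) = P(1,0)+P(1,1) = 6/32 + 16/32 = 22/32 = 11/16

11/16


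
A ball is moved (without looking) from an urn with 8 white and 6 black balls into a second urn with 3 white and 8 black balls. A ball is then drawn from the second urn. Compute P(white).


P(transfer white) = 8/14 = 4/7; P(transfer black) = 3/7
If white transferred: Urn II has 4 white of 12, so P(white|white moved) = 1/3
If black transferred: Urn II has 3 white of 12, so P(white|black moved) = 1/4
By total probability: P(white) = 4/7*1/3 + 3/7*1/4 = 25/84

25/84


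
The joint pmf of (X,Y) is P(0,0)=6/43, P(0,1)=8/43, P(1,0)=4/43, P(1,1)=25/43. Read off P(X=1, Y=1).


Read from table: P(X=1, Y=1) = 25/43

25/43


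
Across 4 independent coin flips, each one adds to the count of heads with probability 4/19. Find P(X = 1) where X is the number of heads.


P(X=1) = C(4,1) * p^1 * (1-p)^3
= 4 * 4/19 * 3375/6859
= 54000/130321

54000/130321


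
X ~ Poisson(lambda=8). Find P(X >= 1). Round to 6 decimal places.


P(X>=1) = 1 - P(X<=0) = 1 - (e^(-8)*8^0/0!)
≈ 1 - 0.0003354626 = 0.9996645374
≈ 0.999665

0.999665


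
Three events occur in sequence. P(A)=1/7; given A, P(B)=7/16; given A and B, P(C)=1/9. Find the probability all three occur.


P(A∩B∩C) = P(A) * P(B|A) * P(C|A∩B)
= 1/7 * 7/16 * 1/9
= 1/16 * 1/9 = 1/144

1/144


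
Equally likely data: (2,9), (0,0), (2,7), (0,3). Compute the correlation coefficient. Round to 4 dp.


Cov(X,Y) = 3.2500, Var(X) = 1.0000, Var(Y) = 12.1875
rho = Cov/(sqrt(VarX)*sqrt(VarY)) = 0.9309

0.9309


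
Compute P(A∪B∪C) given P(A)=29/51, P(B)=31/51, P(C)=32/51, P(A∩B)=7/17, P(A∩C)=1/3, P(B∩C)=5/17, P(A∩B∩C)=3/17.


P(A∪B∪C) = P(A)+P(B)+P(C) - P(AB)-P(AC)-P(BC) + P(ABC)
= 29/51+31/51+32/51 - 7/17-1/3-5/17 + 3/17
= 16/17

16/17


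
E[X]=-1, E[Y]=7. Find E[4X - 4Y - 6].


E[4X - 4Y - 6] = 4*E[X] - 4*E[Y] - 6
= (4)*(-1) + (-4)*(7) + (-6)
= -4 - 28 - 6 = -38

-38


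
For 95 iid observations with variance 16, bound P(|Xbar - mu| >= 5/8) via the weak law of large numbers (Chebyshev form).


Var(Xbar) = Var(X)/n = 16/95
Chebyshev: P(|Xbar-mu| >= 5/8) <= Var(Xbar)/(5/8)^2 = (16/95)/(25/64) = 1024/2375

1024/2375


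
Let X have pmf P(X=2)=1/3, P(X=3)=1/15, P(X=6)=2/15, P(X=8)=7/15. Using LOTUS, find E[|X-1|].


E[|X-1|] = sum(g(x)*P(x))
= 1*1/3 + 2*1/15 + 5*2/15 + 7*7/15
= 22/5

22/5


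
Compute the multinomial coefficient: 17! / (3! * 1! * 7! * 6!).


17! = 355687428096000
Denominator: 3!=6 * 1!=1 * 7!=5040 * 6!=720
Coefficient = 355687428096000 / 21772800 = 16336320

16336320


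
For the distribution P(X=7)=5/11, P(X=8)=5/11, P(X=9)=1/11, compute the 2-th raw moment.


E[X^2] = sum(x^2 * P(x))
= 49*5/11 + 64*5/11 + 81*1/11
= 646/11

646/11


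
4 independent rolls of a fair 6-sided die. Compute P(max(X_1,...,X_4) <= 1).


P(max <= 1) = P(all X_i <= 1) = (P(X_1 <= 1))^4
= (1/6)^4 = 1/1296

1/1296


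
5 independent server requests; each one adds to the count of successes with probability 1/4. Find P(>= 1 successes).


P(at least one) = 1 - P(none)
P(none) = (1 - 1/4)^5 = (3/4)^5 = 243/1024
P(at least one) = 1 - 243/1024 = 781/1024

781/1024


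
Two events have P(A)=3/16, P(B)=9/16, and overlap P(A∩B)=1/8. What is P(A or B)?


P(A∪B) = P(A) + P(B) - P(A∩B)
= 3/16 + 9/16 - 1/8 = 5/8

5/8


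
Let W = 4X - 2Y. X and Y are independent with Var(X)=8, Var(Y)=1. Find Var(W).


Independence => Cov(X,Y)=0
Var(4X - 2Y) = 4^2*Var(X) + (-2)^2*Var(Y)
= 16*8 + 4*1 = 132

132


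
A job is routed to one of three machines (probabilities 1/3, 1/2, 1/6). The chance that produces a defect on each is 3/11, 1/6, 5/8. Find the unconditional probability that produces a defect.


P(A) = P(A|B1)P(B1) + P(A|B2)P(B2) + P(A|B3)P(B3)
= 3/11*1/3 + 1/6*1/2 + 5/8*1/6
= 1/11 + 1/12 + 5/48 = 49/176

49/176


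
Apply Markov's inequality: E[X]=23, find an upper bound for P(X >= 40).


Markov: P(X >= a) <= E[X]/a
P(X >= 40) <= 23/40

23/40


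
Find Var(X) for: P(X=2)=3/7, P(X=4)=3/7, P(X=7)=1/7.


E[X] = 25/7, E[X^2] = 109/7
Var(X) = E[X^2] - (E[X])^2 = 109/7 - (25/7)^2 = 138/49

138/49


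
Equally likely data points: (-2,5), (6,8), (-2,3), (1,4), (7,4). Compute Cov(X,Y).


E[X]=2, E[Y]=24/5, E[XY]=64/5
Cov(X,Y) = E[XY] - E[X]E[Y] = 64/5 - 2*24/5 = 16/5

16/5


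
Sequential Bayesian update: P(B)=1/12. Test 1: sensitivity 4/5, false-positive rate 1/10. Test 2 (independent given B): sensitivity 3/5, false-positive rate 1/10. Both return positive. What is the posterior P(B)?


After test 1: P(+) = 4/5*1/12 + 1/10*11/12 = 19/120
P(B|+) = (1/15)/(19/120) = 8/19
After test 2 (use post1 as new prior): P(+) = 3/5*8/19 + 1/10*11/19 = 59/190
P(B|+,+) = (24/95)/(59/190) = 48/59

48/59


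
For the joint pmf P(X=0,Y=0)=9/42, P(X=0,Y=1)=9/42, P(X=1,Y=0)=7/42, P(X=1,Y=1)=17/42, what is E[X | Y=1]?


P(Y=1) = 26/42
E[X|Y=1] = (0*9 + 1*17)/26 = 17/26

17/26


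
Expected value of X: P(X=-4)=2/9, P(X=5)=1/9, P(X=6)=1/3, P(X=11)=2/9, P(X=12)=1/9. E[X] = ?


E[X] = sum(x * P(x))
= -4*2/9 + 5*1/9 + 6*1/3 + 11*2/9 + 12*1/9
= 49/9

49/9


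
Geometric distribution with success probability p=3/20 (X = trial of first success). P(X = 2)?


P(X=2) = (1-p)^1 * p = (17/20)^1 * 3/20
= 17/20 * 3/20 = 51/400

51/400


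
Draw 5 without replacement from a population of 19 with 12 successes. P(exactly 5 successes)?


P(X=5) = C(12,5)*C(7,0) / C(19,5)
= 792*1 / 11628
= 792/11628 = 22/323

22/323


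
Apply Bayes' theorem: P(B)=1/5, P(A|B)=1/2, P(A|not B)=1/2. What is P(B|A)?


P(A) = P(A|B)P(B) + P(A|B')P(B') = 1/2*1/5 + 1/2*4/5 = 1/2
P(B|A) = P(A|B)P(B)/P(A) = (1/10)/(1/2) = 1/5

1/5


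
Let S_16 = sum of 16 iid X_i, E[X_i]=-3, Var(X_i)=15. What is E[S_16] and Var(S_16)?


E[S_n] = n*mu = 16*-3 = -48
Var(S_n) = n*sigma^2 = 16*15 = 240

E[S_16]=-48, Var(S_16)=240


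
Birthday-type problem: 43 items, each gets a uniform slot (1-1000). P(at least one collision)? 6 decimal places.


P(all different) = prod((1000-i)/1000 for i=0..42) = 0.400088
P(at least one match) = 1 - 0.400088 = 0.599912

0.599912


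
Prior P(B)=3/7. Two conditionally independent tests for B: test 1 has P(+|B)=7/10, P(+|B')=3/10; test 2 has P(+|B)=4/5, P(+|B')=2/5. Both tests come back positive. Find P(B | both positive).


After test 1: P(+) = 7/10*3/7 + 3/10*4/7 = 33/70
P(B|+) = (3/10)/(33/70) = 7/11
After test 2 (use post1 as new prior): P(+) = 4/5*7/11 + 2/5*4/11 = 36/55
P(B|+,+) = (28/55)/(36/55) = 7/9

7/9


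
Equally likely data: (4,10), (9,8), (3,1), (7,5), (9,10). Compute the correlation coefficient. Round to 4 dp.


Cov(X,Y) = 4.4800, Var(X) = 6.2400, Var(Y) = 11.7600
rho = Cov/(sqrt(VarX)*sqrt(VarY)) = 0.5230

0.5230


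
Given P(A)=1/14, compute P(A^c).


P(A') = 1 - P(A) = 1 - 1/14 = 13/14

13/14


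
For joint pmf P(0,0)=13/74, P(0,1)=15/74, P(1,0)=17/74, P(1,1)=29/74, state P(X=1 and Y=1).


Read from table: P(X=1, Y=1) = 29/74

29/74


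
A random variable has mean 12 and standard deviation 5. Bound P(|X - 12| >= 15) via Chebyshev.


k = 15/5 = 3
Chebyshev: P(|X-mu| >= k*sigma) <= 1/k^2 = 1/3^2 = 1/9

1/9


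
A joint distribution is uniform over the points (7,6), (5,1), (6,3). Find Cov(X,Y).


E[X]=6, E[Y]=10/3, E[XY]=65/3
Cov(X,Y) = E[XY] - E[X]E[Y] = 65/3 - 6*10/3 = 5/3

5/3


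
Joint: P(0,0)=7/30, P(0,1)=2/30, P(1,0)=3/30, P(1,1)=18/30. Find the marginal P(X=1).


P(X=1) = P(1,0)+P(1,1) = 3/30 + 18/30 = 21/30 = 7/10

7/10


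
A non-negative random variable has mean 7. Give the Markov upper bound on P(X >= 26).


Markov: P(X >= a) <= E[X]/a
P(X >= 26) <= 7/26

7/26


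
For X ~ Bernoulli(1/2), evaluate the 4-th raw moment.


For Bernoulli: X in {0,1}
E[X^4] = 0^4*(1-1/2) + 1^4*1/2 = 1/2

1/2


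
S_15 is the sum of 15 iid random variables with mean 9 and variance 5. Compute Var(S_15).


By independence, Var(S_n) = n*Var(X_1) = 15*5 = 75

75


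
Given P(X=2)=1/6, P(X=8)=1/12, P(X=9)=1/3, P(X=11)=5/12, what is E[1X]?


E[1X] = sum(g(x)*P(x))
= 2*1/6 + 8*1/12 + 9*1/3 + 11*5/12
= 103/12

103/12


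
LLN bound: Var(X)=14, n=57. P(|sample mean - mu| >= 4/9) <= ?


Var(Xbar) = Var(X)/n = 14/57
Chebyshev: P(|Xbar-mu| >= 4/9) <= Var(Xbar)/(4/9)^2 = (14/57)/(16/81) = 189/152
Bound exceeds 1, so trivial bound: 1

1


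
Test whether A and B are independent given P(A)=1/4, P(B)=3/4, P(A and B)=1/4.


P(A)*P(B) = 1/4*3/4 = 3/16
P(A∩B) = 1/4 != 3/16, so not independent

No, A and B are not independent


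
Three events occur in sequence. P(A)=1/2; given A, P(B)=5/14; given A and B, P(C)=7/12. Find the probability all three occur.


P(A∩B∩C) = P(A) * P(B|A) * P(C|A∩B)
= 1/2 * 5/14 * 7/12
= 5/28 * 7/12 = 5/48

5/48


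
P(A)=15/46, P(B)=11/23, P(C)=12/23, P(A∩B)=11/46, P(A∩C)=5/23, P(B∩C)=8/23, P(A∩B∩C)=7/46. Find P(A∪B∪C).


P(A∪B∪C) = P(A)+P(B)+P(C) - P(AB)-P(AC)-P(BC) + P(ABC)
= 15/46+11/23+12/23 - 11/46-5/23-8/23 + 7/46
= 31/46

31/46


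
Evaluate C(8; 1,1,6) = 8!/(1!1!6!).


8! = 40320
Denominator: 1!=1 * 1!=1 * 6!=720
Coefficient = 40320 / 720 = 56

56


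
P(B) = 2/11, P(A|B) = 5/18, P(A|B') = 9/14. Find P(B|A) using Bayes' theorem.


P(A) = P(A|B)P(B) + P(A|B')P(B') = 5/18*2/11 + 9/14*9/11 = 799/1386
P(B|A) = P(A|B)P(B)/P(A) = (5/99)/(799/1386) = 70/799

70/799


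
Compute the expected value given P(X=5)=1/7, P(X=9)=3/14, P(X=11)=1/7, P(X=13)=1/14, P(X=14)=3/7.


E[X] = sum(x * P(x))
= 5*1/7 + 9*3/14 + 11*1/7 + 13*1/14 + 14*3/7
= 78/7

78/7


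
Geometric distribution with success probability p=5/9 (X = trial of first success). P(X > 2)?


P(X > 2) = P(first 2 trials all fail) = (1-p)^2 = (4/9)^2 = 16/81

16/81


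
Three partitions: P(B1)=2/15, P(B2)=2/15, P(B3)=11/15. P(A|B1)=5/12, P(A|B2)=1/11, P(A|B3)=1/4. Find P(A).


P(A) = P(A|B1)P(B1) + P(A|B2)P(B2) + P(A|B3)P(B3)
= 5/12*2/15 + 1/11*2/15 + 1/4*11/15
= 1/18 + 2/165 + 11/60 = 497/1980

497/1980


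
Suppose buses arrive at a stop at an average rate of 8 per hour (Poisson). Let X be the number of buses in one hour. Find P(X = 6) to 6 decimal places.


P(X=6) = e^(-8) * 8^6 / 6!
≈ 0.0003354626279 * 262144 / 720
≈ 0.122138

0.122138


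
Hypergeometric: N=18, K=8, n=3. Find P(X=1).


P(X=1) = C(8,1)*C(10,2) / C(18,3)
= 8*45 / 816
= 360/816 = 15/34

15/34


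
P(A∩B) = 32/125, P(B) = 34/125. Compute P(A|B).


P(A|B) = P(A∩B)/P(B) = (32/125)/(34/125) = 32/34 = 16/17

16/17


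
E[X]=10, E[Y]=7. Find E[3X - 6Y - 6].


E[3X - 6Y - 6] = 3*E[X] - 6*E[Y] - 6
= (3)*(10) + (-6)*(7) + (-6)
= 30 - 42 - 6 = -18

-18


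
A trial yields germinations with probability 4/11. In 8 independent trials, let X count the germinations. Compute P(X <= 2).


P(X<=2) = P(X=0) + P(X=1) + P(X=2)
= 5764801/214358881 + 26353376/214358881 + 52706752/214358881
= 84824929/214358881

84824929/214358881


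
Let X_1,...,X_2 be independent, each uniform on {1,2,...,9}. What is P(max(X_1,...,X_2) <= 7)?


P(max <= 7) = P(all X_i <= 7) = (P(X_1 <= 7))^2
= (7/9)^2 = 49/81

49/81


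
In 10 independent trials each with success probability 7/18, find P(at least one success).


P(at least one) = 1 - P(none)
P(none) = (1 - 7/18)^10 = (11/18)^10 = 25937424601/3570467226624
P(at least one) = 1 - 25937424601/3570467226624 = 3544529802023/3570467226624

3544529802023/3570467226624


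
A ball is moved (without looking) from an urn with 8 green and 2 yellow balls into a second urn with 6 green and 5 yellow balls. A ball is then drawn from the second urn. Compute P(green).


P(transfer green) = 8/10 = 4/5; P(transfer yellow) = 1/5
If green transferred: Urn II has 7 green of 12, so P(green|green moved) = 7/12
If yellow transferred: Urn II has 6 green of 12, so P(green|yellow moved) = 1/2
By total probability: P(green) = 4/5*7/12 + 1/5*1/2 = 17/30

17/30


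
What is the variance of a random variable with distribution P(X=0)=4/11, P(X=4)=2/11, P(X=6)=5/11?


E[X] = 38/11, E[X^2] = 212/11
Var(X) = E[X^2] - (E[X])^2 = 212/11 - (38/11)^2 = 888/121

888/121


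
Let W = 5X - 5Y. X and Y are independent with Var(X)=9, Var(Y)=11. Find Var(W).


Independence => Cov(X,Y)=0
Var(5X - 5Y) = 5^2*Var(X) + (-5)^2*Var(Y)
= 25*9 + 25*11 = 500

500


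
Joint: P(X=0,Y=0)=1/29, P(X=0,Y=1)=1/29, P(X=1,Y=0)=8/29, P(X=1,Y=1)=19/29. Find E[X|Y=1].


P(Y=1) = 20/29
E[X|Y=1] = (0*1 + 1*19)/20 = 19/20

19/20


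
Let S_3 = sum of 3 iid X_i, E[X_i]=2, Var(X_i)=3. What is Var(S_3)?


By independence, Var(S_n) = n*Var(X_1) = 3*3 = 9

9


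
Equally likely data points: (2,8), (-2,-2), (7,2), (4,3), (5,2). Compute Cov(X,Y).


E[X]=16/5, E[Y]=13/5, E[XY]=56/5
Cov(X,Y) = E[XY] - E[X]E[Y] = 56/5 - 16/5*13/5 = 72/25

72/25


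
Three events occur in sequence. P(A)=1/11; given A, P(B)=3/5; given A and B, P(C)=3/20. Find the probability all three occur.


P(A∩B∩C) = P(A) * P(B|A) * P(C|A∩B)
= 1/11 * 3/5 * 3/20
= 3/55 * 3/20 = 9/1100

9/1100


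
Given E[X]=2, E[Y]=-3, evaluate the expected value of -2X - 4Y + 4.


E[-2X - 4Y + 4] = -2*E[X] - 4*E[Y] + 4
= (-2)*(2) + (-4)*(-3) + (4)
= -4 + 12 + 4 = 12

12


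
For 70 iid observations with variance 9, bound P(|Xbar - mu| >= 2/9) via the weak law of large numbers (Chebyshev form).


Var(Xbar) = Var(X)/n = 9/70
Chebyshev: P(|Xbar-mu| >= 2/9) <= Var(Xbar)/(2/9)^2 = (9/70)/(4/81) = 729/280
Bound exceeds 1, so trivial bound: 1

1


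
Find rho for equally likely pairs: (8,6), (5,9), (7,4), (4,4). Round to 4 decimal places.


Cov(X,Y) = -0.2500, Var(X) = 2.5000, Var(Y) = 4.1875
rho = Cov/(sqrt(VarX)*sqrt(VarY)) = -0.0773

-0.0773


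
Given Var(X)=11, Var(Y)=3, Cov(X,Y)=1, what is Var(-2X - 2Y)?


Var(-2X - 2Y) = (-2)^2*Var(X) + (-2)^2*Var(Y) + 2*(-2)*(-2)*Cov(X,Y)
= 4*11 + 4*3 + 8*1
= 44 + 12 + 8 = 64

64


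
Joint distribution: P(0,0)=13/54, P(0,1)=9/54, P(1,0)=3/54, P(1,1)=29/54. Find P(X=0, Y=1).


Read from table: P(X=0, Y=1) = 9/54 = 1/6

1/6


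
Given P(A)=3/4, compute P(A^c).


P(A') = 1 - P(A) = 1 - 3/4 = 1/4

1/4


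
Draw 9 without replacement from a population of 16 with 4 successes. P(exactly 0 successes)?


P(X=0) = C(4,0)*C(12,9) / C(16,9)
= 1*220 / 11440
= 220/11440 = 1/52

1/52


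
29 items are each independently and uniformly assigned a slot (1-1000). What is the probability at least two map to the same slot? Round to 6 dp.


P(all different) = prod((1000-i)/1000 for i=0..28) = 0.663708
P(at least one match) = 1 - 0.663708 = 0.336292

0.336292


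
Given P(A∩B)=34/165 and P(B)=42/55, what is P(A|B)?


P(A|B) = P(A∩B)/P(B) = (34/165)/(126/165) = 34/126 = 17/63

17/63


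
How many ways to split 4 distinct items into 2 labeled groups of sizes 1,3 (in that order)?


4! = 24
Denominator: 1!=1 * 3!=6
Coefficient = 24 / 6 = 4

4


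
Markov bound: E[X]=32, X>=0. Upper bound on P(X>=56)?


Markov: P(X >= a) <= E[X]/a
P(X >= 56) <= 32/56 = 4/7

4/7


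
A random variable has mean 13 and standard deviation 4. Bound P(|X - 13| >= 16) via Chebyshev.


k = 16/4 = 4
Chebyshev: P(|X-mu| >= k*sigma) <= 1/k^2 = 1/4^2 = 1/16

1/16


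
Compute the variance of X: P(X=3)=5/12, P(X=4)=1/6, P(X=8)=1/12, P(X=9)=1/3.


E[X] = 67/12, E[X^2] = 155/4
Var(X) = E[X^2] - (E[X])^2 = 155/4 - (67/12)^2 = 1091/144

1091/144


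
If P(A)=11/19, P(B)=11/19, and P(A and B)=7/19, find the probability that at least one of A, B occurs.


P(A∪B) = P(A) + P(B) - P(A∩B)
= 11/19 + 11/19 - 7/19 = 15/19

15/19


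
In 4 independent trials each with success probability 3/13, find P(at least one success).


P(at least one) = 1 - P(none)
P(none) = (1 - 3/13)^4 = (10/13)^4 = 10000/28561
P(at least one) = 1 - 10000/28561 = 18561/28561

18561/28561


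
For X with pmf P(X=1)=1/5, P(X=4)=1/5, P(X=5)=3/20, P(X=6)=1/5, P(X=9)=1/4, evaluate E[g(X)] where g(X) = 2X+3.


E[2X+3] = sum(g(x)*P(x))
= 5*1/5 + 11*1/5 + 13*3/20 + 15*1/5 + 21*1/4
= 67/5

67/5


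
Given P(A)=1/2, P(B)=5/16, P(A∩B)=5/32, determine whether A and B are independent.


P(A)*P(B) = 1/2*5/16 = 5/32
P(A∩B) = 5/32, which equals P(A)P(B), so independent

Yes, A and B are independent


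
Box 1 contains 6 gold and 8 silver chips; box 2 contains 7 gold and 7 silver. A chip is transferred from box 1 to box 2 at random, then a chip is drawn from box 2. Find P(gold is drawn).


P(transfer gold) = 6/14 = 3/7; P(transfer silver) = 4/7
If gold transferred: Urn II has 8 gold of 15, so P(gold|gold moved) = 8/15
If silver transferred: Urn II has 7 gold of 15, so P(gold|silver moved) = 7/15
By total probability: P(gold) = 3/7*8/15 + 4/7*7/15 = 52/105

52/105


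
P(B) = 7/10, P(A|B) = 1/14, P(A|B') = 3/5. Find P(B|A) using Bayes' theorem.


P(A) = P(A|B)P(B) + P(A|B')P(B') = 1/14*7/10 + 3/5*3/10 = 23/100
P(B|A) = P(A|B)P(B)/P(A) = (1/20)/(23/100) = 5/23

5/23


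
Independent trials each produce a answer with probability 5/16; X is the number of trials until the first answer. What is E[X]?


For geometric (trials until first success), E[X] = 1/p = 1/(5/16) = 16/5

16/5


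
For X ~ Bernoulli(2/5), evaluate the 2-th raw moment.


For Bernoulli: X in {0,1}
E[X^2] = 0^2*(1-2/5) + 1^2*2/5 = 2/5

2/5


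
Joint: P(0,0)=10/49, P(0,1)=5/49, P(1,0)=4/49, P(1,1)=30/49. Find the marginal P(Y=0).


P(Y=0) = P(0,0)+P(1,0) = 10/49 + 4/49 = 14/49 = 2/7

2/7


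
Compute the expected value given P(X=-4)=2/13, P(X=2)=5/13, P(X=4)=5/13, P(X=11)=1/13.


E[X] = sum(x * P(x))
= -4*2/13 + 2*5/13 + 4*5/13 + 11*1/13
= 33/13

33/13


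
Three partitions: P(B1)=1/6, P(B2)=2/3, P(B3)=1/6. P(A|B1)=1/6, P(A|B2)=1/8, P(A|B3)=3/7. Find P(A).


P(A) = P(A|B1)P(B1) + P(A|B2)P(B2) + P(A|B3)P(B3)
= 1/6*1/6 + 1/8*2/3 + 3/7*1/6
= 1/36 + 1/12 + 1/14 = 23/126

23/126


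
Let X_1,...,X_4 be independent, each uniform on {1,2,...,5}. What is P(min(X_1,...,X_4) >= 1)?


P(min >= 1) = P(all X_i >= 1) = (P(X_1 >= 1))^4
= (5/5)^4 = 1^4 = 1

1


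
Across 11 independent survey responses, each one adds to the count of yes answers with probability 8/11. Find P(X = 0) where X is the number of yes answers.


P(X=0) = C(11,0) * p^0 * (1-p)^11
= 1 * 1 * 177147/285311670611
= 177147/285311670611

177147/285311670611


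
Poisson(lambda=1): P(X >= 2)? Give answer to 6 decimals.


P(X>=2) = 1 - P(X<=1) = 1 - (e^(-1)*1^0/0! + e^(-1)*1^1/1!)
≈ 1 - (0.3678794412 + 0.3678794412)
= 1 - 0.7357588824 = 0.2642411176
≈ 0.264241

0.264241


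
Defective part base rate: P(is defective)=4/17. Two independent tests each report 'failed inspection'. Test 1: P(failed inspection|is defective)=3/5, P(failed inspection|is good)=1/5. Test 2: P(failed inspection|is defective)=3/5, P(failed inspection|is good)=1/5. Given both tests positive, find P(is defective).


After test 1: P(+) = 3/5*4/17 + 1/5*13/17 = 5/17
P(B|+) = (12/85)/(5/17) = 12/25
After test 2 (use post1 as new prior): P(+) = 3/5*12/25 + 1/5*13/25 = 49/125
P(B|+,+) = (36/125)/(49/125) = 36/49

36/49


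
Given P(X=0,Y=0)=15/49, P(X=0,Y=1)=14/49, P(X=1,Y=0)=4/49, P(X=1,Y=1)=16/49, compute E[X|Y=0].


P(Y=0) = 19/49
E[X|Y=0] = (0*15 + 1*4)/19 = 4/19

4/19


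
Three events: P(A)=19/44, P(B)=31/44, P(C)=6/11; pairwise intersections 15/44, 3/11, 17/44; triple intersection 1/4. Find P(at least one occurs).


P(A∪B∪C) = P(A)+P(B)+P(C) - P(AB)-P(AC)-P(BC) + P(ABC)
= 19/44+31/44+6/11 - 15/44-3/11-17/44 + 1/4
= 41/44

41/44


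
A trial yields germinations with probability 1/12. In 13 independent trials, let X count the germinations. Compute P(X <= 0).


P(X<=0) = P(X=0)
= 34522712143931/106993205379072
= 34522712143931/106993205379072

34522712143931/106993205379072


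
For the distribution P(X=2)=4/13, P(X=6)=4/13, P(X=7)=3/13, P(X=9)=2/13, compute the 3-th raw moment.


E[X^3] = sum(x^3 * P(x))
= 8*4/13 + 216*4/13 + 343*3/13 + 729*2/13
= 3383/13

3383/13


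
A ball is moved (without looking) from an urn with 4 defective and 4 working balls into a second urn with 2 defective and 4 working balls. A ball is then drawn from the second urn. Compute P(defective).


P(transfer defective) = 4/8 = 1/2; P(transfer working) = 1/2
If defective transferred: Urn II has 3 defective of 7, so P(defective|defective moved) = 3/7
If working transferred: Urn II has 2 defective of 7, so P(defective|working moved) = 2/7
By total probability: P(defective) = 1/2*3/7 + 1/2*2/7 = 5/14

5/14


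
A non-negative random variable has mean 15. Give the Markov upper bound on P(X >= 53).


Markov: P(X >= a) <= E[X]/a
P(X >= 53) <= 15/53

15/53


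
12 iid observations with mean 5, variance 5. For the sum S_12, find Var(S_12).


By independence, Var(S_n) = n*Var(X_1) = 12*5 = 60

60


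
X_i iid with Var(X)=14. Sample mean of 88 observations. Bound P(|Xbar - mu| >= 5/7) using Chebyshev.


Var(Xbar) = Var(X)/n = 14/88
Chebyshev: P(|Xbar-mu| >= 5/7) <= Var(Xbar)/(5/7)^2 = (7/44)/(25/49) = 343/1100

343/1100


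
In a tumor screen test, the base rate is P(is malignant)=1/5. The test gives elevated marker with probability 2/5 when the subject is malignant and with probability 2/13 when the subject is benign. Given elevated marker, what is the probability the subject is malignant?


P(A) = P(A|B)P(B) + P(A|B')P(B') = 2/5*1/5 + 2/13*4/5 = 66/325
P(B|A) = P(A|B)P(B)/P(A) = (2/25)/(66/325) = 13/33

13/33


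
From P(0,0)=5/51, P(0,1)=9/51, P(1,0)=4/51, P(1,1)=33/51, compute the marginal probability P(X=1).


P(X=1) = P(1,0)+P(1,1) = 4/51 + 33/51 = 37/51

37/51


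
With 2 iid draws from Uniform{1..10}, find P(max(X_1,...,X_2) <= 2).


P(max <= 2) = P(all X_i <= 2) = (P(X_1 <= 2))^2
= (2/10)^2 = (1/5)^2 = 1/25

1/25


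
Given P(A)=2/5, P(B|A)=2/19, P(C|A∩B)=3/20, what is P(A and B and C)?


P(A∩B∩C) = P(A) * P(B|A) * P(C|A∩B)
= 2/5 * 2/19 * 3/20
= 4/95 * 3/20 = 3/475

3/475


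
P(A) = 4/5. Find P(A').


P(A') = 1 - P(A) = 1 - 4/5 = 1/5

1/5


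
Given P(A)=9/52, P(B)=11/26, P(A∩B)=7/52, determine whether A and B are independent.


P(A)*P(B) = 9/52*11/26 = 99/1352
P(A∩B) = 7/52 != 99/1352, so not independent

No, A and B are not independent


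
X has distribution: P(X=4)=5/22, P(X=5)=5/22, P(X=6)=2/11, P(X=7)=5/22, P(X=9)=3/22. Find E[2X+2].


E[2X+2] = sum(g(x)*P(x))
= 10*5/22 + 12*5/22 + 14*2/11 + 16*5/22 + 20*3/22
= 153/11

153/11


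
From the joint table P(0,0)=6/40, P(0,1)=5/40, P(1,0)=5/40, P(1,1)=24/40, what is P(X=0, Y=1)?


Read from table: P(X=0, Y=1) = 5/40 = 1/8

1/8


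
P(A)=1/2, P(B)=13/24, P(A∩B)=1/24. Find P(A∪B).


P(A∪B) = P(A) + P(B) - P(A∩B)
= 1/2 + 13/24 - 1/24 = 1

1


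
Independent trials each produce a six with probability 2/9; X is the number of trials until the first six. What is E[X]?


For geometric (trials until first success), E[X] = 1/p = 1/(2/9) = 9/2

9/2


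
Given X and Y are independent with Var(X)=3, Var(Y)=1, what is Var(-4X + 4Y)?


Independence => Cov(X,Y)=0
Var(-4X + 4Y) = (-4)^2*Var(X) + 4^2*Var(Y)
= 16*3 + 16*1 = 64

64


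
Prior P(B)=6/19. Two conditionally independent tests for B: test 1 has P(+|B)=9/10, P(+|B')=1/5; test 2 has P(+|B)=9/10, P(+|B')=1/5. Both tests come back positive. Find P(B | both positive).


After test 1: P(+) = 9/10*6/19 + 1/5*13/19 = 8/19
P(B|+) = (27/95)/(8/19) = 27/40
After test 2 (use post1 as new prior): P(+) = 9/10*27/40 + 1/5*13/40 = 269/400
P(B|+,+) = (243/400)/(269/400) = 243/269

243/269


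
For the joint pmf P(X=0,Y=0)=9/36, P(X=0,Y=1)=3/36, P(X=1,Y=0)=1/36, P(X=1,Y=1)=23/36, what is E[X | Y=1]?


P(Y=1) = 26/36
E[X|Y=1] = (0*3 + 1*23)/26 = 23/26

23/26


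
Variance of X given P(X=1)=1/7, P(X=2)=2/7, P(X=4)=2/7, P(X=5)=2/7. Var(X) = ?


E[X] = 23/7, E[X^2] = 13
Var(X) = E[X^2] - (E[X])^2 = 13 - (23/7)^2 = 108/49

108/49


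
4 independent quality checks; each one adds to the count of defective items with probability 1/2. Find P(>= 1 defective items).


P(at least one) = 1 - P(none)
P(none) = (1 - 1/2)^4 = (1/2)^4 = 1/16
P(at least one) = 1 - 1/16 = 15/16

15/16


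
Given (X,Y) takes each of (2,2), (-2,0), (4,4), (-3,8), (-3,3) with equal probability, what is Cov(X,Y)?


E[X]=-2/5, E[Y]=17/5, E[XY]=-13/5
Cov(X,Y) = E[XY] - E[X]E[Y] = -13/5 + 2/5*17/5 = -31/25

-31/25


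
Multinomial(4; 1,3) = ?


4! = 24
Denominator: 1!=1 * 3!=6
Coefficient = 24 / 6 = 4

4


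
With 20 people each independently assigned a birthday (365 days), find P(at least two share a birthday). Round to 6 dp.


P(all different) = prod((365-i)/365 for i=0..19) = 0.588562
P(at least one match) = 1 - 0.588562 = 0.411438

0.411438


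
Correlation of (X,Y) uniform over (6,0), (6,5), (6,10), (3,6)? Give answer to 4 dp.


Cov(X,Y) = -0.5625, Var(X) = 1.6875, Var(Y) = 12.6875
rho = Cov/(sqrt(VarX)*sqrt(VarY)) = -0.1216

-0.1216


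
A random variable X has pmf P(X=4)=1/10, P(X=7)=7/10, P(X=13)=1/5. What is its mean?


E[X] = sum(x * P(x))
= 4*1/10 + 7*7/10 + 13*1/5
= 79/10

79/10


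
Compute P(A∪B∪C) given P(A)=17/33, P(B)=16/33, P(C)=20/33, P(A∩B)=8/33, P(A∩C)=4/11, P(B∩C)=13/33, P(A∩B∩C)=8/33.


P(A∪B∪C) = P(A)+P(B)+P(C) - P(AB)-P(AC)-P(BC) + P(ABC)
= 17/33+16/33+20/33 - 8/33-4/11-13/33 + 8/33
= 28/33

28/33


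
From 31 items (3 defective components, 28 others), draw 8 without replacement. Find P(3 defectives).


P(X=3) = C(3,3)*C(28,5) / C(31,8)
= 1*98280 / 7888725
= 98280/7888725 = 56/4495

56/4495


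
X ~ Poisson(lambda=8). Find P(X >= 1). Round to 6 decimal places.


P(X>=1) = 1 - P(X<=0) = 1 - (e^(-8)*8^0/0!)
≈ 1 - 0.0003354626 = 0.9996645374
≈ 0.999665

0.999665


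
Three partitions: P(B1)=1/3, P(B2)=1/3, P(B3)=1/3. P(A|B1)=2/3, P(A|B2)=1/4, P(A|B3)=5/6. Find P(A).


P(A) = P(A|B1)P(B1) + P(A|B2)P(B2) + P(A|B3)P(B3)
= 2/3*1/3 + 1/4*1/3 + 5/6*1/3
= 2/9 + 1/12 + 5/18 = 7/12

7/12


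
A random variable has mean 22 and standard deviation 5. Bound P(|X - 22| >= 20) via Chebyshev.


k = 20/5 = 4
Chebyshev: P(|X-mu| >= k*sigma) <= 1/k^2 = 1/4^2 = 1/16

1/16


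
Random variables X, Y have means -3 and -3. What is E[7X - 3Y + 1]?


E[7X - 3Y + 1] = 7*E[X] - 3*E[Y] + 1
= (7)*(-3) + (-3)*(-3) + (1)
= -21 + 9 + 1 = -11

-11


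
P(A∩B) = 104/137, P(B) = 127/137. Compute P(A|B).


P(A|B) = P(A∩B)/P(B) = (104/137)/(127/137) = 104/127

104/127


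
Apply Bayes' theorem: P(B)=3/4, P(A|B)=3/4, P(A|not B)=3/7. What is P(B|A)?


P(A) = P(A|B)P(B) + P(A|B')P(B') = 3/4*3/4 + 3/7*1/4 = 75/112
P(B|A) = P(A|B)P(B)/P(A) = (9/16)/(75/112) = 21/25

21/25


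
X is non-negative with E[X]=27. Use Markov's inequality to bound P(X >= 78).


Markov: P(X >= a) <= E[X]/a
P(X >= 78) <= 27/78 = 9/26

9/26


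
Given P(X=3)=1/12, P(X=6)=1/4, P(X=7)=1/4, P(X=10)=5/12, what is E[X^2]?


E[X^2] = sum(g(x)*P(x))
= 9*1/12 + 36*1/4 + 49*1/4 + 100*5/12
= 191/3

191/3


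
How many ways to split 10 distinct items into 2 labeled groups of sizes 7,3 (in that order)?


10! = 3628800
Denominator: 7!=5040 * 3!=6
Coefficient = 3628800 / 30240 = 120

120


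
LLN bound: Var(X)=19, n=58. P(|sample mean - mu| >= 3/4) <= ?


Var(Xbar) = Var(X)/n = 19/58
Chebyshev: P(|Xbar-mu| >= 3/4) <= Var(Xbar)/(3/4)^2 = (19/58)/(9/16) = 152/261

152/261
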